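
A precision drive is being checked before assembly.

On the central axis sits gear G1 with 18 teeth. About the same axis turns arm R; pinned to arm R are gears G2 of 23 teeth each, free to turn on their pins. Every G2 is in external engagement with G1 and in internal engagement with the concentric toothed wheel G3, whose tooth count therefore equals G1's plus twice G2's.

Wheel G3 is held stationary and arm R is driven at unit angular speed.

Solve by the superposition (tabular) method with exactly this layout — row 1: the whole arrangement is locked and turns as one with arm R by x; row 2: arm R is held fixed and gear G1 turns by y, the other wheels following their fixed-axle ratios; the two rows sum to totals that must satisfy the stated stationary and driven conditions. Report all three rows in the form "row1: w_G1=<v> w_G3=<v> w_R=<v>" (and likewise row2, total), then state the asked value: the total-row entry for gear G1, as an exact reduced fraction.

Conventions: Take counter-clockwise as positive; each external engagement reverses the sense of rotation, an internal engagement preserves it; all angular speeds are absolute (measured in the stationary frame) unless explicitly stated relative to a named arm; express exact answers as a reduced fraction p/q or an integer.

recognized (axles ride arm R): planetary set, 18/23/64 teeth
row 1: whole set turns with the arm by x
row 2 (arm held, sun turns y): ω_ring = −(18/64)·y, ω_arm = 0
boundary: total ω_ring = x − (18/64)·y = 0 and total ω_arm = x = 1  ⇒  y = 32/9, x = 1
row 2 ring = −(18/64)·32/9 = -1
totals (row 1 + row 2): sun 1 + 32/9 = 41/9, ring 1 + (-1) = 0, arm 1 + 0 = 1
asked cell (total, sun) = 41/9

row1: w_G1=1 w_G3=1 w_R=1
row2: w_G1=32/9 w_G3=-1 w_R=0
total: w_G1=41/9 w_G3=0 w_R=1
asked value: 41/9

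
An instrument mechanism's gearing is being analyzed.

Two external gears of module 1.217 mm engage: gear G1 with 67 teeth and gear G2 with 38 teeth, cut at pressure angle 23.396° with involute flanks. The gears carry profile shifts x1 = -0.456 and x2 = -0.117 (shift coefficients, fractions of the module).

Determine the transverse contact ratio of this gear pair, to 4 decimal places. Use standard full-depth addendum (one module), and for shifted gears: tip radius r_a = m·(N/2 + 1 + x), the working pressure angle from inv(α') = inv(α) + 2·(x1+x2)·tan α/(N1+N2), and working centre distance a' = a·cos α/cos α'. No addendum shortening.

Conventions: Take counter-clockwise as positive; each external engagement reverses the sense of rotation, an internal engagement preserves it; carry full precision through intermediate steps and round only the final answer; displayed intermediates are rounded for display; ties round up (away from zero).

1.6862

class = single-mesh tooth geometry [involute pair 67T × 38T, m = 1.217]
base radii: r_b1 = 37.417528, r_b2 = 21.221881
tip radii: r_a1 = 41.431548, r_a2 = 24.197611
inv(α') = inv(23.396°) + 2·(-0.456-0.117)·tan α/(67+38) = 0.01959640  ⇒  α' = 21.83814°
a' = a·cos α / cos α' = 63.8925·cos 23.396°/cos 21.83814° = 63.172790
action lengths: √(r_a1²−r_b1²) = 17.790498, √(r_a2²−r_b2²) = 11.625667
base pitch p_b = π·m·cos α = 3.508974
CR = (17.790498 + 11.625667 − 63.172790·sin 21.83814°)/3.508974 = 1.686185
contact ratio ≈ 1.6862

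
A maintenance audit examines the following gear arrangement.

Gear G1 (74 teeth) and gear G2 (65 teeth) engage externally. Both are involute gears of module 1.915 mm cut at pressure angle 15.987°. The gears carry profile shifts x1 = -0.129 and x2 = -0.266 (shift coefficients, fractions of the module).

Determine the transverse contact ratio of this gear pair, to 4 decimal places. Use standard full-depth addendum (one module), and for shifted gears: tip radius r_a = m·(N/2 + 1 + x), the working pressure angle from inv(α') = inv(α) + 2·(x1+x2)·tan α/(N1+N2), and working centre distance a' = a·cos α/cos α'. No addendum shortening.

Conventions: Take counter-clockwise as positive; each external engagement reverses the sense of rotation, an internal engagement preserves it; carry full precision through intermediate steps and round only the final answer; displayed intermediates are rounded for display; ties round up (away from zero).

class = single-mesh tooth geometry [involute pair 74T × 65T, m = 1.915]
base radii: r_b1 = 68.114627, r_b2 = 59.830416
tip radii: r_a1 = 72.522965, r_a2 = 63.643110
inv(α') = inv(15.987°) + 2·(-0.129-0.266)·tan α/(74+65) = 0.00584576  ⇒  α' = 14.75313°
a' = a·cos α / cos α' = 133.0925·cos 15.987°/cos 14.75313° = 132.306937
action lengths: √(r_a1²−r_b1²) = 24.899358, √(r_a2²−r_b2²) = 21.697162
base pitch p_b = π·m·cos α = 5.783471
CR = (24.899358 + 21.697162 − 132.306937·sin 14.75313°)/5.783471 = 2.231172
contact ratio ≈ 2.2312

2.2312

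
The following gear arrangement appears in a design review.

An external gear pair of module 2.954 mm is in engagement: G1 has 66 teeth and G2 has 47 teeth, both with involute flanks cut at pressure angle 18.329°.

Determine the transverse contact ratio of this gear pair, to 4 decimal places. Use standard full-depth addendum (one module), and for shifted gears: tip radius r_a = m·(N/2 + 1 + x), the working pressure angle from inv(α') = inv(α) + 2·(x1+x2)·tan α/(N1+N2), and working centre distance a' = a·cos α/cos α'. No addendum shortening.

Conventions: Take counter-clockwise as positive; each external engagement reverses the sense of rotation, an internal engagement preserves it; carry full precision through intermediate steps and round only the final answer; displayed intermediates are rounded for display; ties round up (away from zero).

1.8709

class = single-mesh tooth geometry [involute pair 66T × 47T, m = 2.954]
base radii: r_b1 = 92.536390, r_b2 = 65.897126
tip radii: r_a1 = 100.436000, r_a2 = 72.373000
no profile shift: α' = α, a' = a
action lengths: √(r_a1²−r_b1²) = 39.043650, √(r_a2²−r_b2²) = 29.923567
base pitch p_b = π·m·cos α = 8.809444
CR = (39.043650 + 29.923567 − 166.901000·sin 18.32900°)/8.809444 = 1.870875
contact ratio ≈ 1.8709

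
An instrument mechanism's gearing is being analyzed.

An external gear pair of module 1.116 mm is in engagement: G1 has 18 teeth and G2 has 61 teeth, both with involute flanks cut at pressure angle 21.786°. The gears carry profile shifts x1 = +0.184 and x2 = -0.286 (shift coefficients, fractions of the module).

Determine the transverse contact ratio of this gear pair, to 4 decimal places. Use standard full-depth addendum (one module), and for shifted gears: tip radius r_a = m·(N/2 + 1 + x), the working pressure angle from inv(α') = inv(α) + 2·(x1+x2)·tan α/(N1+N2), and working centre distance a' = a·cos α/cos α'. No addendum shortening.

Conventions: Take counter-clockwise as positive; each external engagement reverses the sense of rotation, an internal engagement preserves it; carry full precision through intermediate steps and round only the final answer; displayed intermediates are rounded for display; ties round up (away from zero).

topology: single-mesh involute geometry — m = 1.116, 18T/61T pair
base radii: r_b1 = 9.326623, r_b2 = 31.606888
tip radii: r_a1 = 11.365344, r_a2 = 34.834824
inv(α') = inv(21.786°) + 2·(+0.184-0.286)·tan α/(18+61) = 0.01841852  ⇒  α' = 21.40868°
a' = a·cos α / cos α' = 44.0820·cos 21.786°/cos 21.40868° = 43.967225
action lengths: √(r_a1²−r_b1²) = 6.495010, √(r_a2²−r_b2²) = 14.644780
base pitch p_b = π·m·cos α = 3.255606
CR = (6.495010 + 14.644780 − 43.967225·sin 21.40868°)/3.255606 = 1.563756
contact ratio ≈ 1.5638

1.5638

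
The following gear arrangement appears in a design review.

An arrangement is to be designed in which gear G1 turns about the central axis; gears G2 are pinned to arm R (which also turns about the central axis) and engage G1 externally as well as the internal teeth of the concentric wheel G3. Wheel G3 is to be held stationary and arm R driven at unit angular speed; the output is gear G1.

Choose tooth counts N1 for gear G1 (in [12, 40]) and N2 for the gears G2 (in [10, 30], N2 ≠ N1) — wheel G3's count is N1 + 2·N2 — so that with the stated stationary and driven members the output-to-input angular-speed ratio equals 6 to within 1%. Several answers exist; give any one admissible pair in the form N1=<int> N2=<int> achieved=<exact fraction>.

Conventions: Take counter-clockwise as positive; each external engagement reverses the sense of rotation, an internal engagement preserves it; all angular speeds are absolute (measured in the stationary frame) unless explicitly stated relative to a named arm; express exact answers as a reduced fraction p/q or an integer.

N1=12 N2=24 achieved=6

class = planetary set [ratio 6 wanted; Willis about the carrier]
Willis with ω_ring = 0: ω_sun/ω_arm = (N1+N3)/N1; set equal to 6  ⇒  N3/N1 = 6 − 1 = 5
N3 = N1 + 2·N2  ⇒  N2/N1 = (N3/N1 − 1)/2 = (5 − 1)/2 = 2
smallest multiple with N1 ≥ 12 and N2 ≥ 10: k = 12  ⇒  N1 = 12·1 = 12, N2 = 12·2 = 24 (N1 ≤ 40, N2 ≤ 30, N2 ≠ N1 ✓), N3 = 12 + 2·24 = 60
check: (N1+N3)/N1 with N1 = 12, N3 = 60 gives 6; |achieved − target| = 0 ≤ 3/50 ✓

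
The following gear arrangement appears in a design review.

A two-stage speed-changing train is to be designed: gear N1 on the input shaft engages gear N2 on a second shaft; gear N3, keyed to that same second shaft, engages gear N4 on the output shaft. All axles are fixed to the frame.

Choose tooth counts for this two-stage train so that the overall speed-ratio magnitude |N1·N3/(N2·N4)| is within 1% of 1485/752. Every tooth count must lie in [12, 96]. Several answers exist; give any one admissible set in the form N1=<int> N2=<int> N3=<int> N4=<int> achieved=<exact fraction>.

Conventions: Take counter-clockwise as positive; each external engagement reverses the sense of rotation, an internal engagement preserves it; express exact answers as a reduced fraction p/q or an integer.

N1=27 N2=16 N3=55 N4=47 achieved=1485/752

topology: fixed-axis compound train — 2 stages, target 1485/752
target = 1485/752 in lowest terms: an exact hit needs N1·N3 = k·1485 and N2·N4 = k·752 for one integer k, every count in [12, 96]; additionally prefer no 1:1 stage (N1 ≠ N2, N3 ≠ N4)
k = 1: N1·N3 = 1485 = 27·55, N2·N4 = 752 = 16·47
achieved = 27·55/(16·47) = 1485/752; |achieved − target| = 0 ≤ 297/15040 ✓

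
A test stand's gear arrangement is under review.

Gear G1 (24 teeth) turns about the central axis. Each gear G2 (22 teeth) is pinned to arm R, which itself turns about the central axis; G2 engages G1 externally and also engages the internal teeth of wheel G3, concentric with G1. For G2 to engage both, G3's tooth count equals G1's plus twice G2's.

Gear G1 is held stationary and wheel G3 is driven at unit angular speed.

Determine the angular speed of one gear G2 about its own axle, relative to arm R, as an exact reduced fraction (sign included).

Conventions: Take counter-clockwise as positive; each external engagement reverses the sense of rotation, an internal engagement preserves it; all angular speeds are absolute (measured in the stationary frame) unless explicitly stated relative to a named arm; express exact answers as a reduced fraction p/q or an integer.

recognized (axles ride arm R): planetary set, 24/22/68 teeth
ring teeth: 24 + 2·22 = 68
24(ω_sun−ω_arm) = −68(ω_ring−ω_arm),  ω_sun = 0, ω_ring = 1
24(0−ω_arm) = −68(1−ω_arm)  ⇒  92·ω_arm = 68  ⇒  ω_arm = 17/23
sun–planet mesh: 24·(0−17/23) = −22·(ω_p−ω_arm)  ⇒  ω_p−ω_arm = 204/253
exact speed ratio = 204/253

204/253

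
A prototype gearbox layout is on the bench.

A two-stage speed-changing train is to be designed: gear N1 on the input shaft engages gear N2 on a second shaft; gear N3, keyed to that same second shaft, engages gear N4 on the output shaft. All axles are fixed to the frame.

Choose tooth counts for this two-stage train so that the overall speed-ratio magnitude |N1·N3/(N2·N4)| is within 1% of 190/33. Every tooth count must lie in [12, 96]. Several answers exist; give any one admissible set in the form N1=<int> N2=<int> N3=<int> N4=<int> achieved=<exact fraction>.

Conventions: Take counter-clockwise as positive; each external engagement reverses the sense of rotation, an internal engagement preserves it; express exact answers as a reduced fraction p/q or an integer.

design class (target 190/33): fixed-axis compound train
target = 190/33 in lowest terms: an exact hit needs N1·N3 = k·190 and N2·N4 = k·33 for one integer k, every count in [12, 96]; additionally prefer no 1:1 stage (N1 ≠ N2, N3 ≠ N4)
k = 1…7: no 1:1-free in-range split of k·190 and k·33 into factor pairs; take k = 8
k = 8: N1·N3 = 1520 = 16·95, N2·N4 = 264 = 12·22
achieved = 16·95/(12·22) = 190/33; |achieved − target| = 0 ≤ 19/330 ✓

N1=16 N2=12 N3=95 N4=22 achieved=190/33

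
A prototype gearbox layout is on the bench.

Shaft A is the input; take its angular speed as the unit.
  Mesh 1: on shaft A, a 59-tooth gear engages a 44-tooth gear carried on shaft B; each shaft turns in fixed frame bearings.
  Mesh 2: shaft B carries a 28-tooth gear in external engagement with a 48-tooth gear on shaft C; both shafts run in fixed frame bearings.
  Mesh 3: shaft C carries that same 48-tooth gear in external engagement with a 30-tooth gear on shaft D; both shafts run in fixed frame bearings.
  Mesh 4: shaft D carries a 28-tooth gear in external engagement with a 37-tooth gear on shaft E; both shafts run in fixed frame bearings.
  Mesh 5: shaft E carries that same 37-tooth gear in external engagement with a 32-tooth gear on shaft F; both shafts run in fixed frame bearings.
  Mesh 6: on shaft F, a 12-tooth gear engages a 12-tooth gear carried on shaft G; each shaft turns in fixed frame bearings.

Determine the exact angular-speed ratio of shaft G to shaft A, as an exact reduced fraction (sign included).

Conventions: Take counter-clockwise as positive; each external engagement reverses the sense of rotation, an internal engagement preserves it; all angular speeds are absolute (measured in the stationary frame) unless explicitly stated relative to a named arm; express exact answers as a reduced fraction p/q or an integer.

2891/2640

class = fixed-axis compound train [6 meshes; 6 ratios multiply, 6 sense flips]
mesh 1 [59T→44T]: running ratio 59/44, sense −
mesh 2 [28T→48T]: running ratio 413/528, sense +
mesh 3 [48T→30T]: running ratio 413/330, sense −
mesh 4 [28T→37T]: running ratio 5782/6105, sense +
mesh 5 [37T→32T]: running ratio 2891/2640, sense −
mesh 6 [12T→12T]: running ratio 2891/2640, sense +
ω_out/ω_in = 2891/2640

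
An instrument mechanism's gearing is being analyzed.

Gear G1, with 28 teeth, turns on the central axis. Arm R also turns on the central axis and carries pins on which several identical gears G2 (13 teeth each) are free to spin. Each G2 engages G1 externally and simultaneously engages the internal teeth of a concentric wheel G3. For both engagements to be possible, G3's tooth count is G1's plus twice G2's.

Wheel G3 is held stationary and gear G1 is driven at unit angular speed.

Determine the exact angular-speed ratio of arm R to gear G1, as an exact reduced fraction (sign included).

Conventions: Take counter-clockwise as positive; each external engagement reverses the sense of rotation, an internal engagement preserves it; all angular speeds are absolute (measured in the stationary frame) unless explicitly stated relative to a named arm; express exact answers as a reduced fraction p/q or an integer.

14/41

recognized (axles ride arm R): planetary set, 28/13/54 teeth
ring teeth: 28 + 2·13 = 54
28(ω_sun−ω_arm) = −54(ω_ring−ω_arm),  ω_ring = 0, ω_sun = 1
28(1−ω_arm) = −54(0−ω_arm)  ⇒  82·ω_arm = 28  ⇒  ω_arm = 14/41
ω_out/ω_in = 14/41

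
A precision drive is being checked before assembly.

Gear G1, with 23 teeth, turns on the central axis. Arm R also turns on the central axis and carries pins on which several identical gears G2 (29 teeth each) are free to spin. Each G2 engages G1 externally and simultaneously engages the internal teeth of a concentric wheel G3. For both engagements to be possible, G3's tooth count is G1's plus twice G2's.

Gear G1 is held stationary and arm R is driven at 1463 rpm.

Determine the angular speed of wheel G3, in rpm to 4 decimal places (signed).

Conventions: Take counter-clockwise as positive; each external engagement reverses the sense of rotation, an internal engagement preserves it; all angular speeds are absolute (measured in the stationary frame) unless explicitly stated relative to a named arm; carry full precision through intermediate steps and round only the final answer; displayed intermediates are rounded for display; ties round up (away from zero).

+1878.4198 rpm

class = planetary set [G3 = 23+2·29 = 81; Willis about the carrier]
normalise by the input: solve with ω_arm = 1, then scale by 1463 rpm
ring teeth: 23 + 2·29 = 81
23(ω_sun−ω_arm) = −81(ω_ring−ω_arm),  ω_sun = 0, ω_arm = 1
ω_ring = 1 − (23/81)(0−1) = 104/81
scale: ω_ring = 104/81 × 1463 rpm = +1878.4198 rpm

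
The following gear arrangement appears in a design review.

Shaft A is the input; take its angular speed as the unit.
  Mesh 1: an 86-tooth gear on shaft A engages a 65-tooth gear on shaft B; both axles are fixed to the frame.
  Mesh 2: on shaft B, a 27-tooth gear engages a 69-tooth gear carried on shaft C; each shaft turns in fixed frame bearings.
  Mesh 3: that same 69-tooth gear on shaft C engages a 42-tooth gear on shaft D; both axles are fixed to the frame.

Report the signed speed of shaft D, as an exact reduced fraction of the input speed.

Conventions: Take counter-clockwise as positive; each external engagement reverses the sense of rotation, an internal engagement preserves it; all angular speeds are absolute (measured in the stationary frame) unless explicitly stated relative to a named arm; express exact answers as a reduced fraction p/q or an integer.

3-mesh fixed-axis compound train (all bearings frame-fixed)
mesh 1 [86T→65T]: |ω|/ω_in = 1×86/65 = 86/65, sense flips to −
mesh 2 [27T→69T]: |ω|/ω_in = (86/65)×27/69 = 774/1495, sense flips to +
mesh 3 [69T→42T]: |ω|/ω_in = (774/1495)×69/42 = 387/455, sense flips to −
signed output speed (× input speed) = -387/455

-387/455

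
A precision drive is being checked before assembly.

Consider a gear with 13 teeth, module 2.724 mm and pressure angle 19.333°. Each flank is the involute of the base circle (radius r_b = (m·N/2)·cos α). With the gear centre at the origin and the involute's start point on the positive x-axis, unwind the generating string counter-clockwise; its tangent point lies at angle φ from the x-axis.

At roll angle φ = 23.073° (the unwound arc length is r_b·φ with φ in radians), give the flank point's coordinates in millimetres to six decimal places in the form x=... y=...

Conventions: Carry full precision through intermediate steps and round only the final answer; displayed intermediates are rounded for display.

x=18.007846 y=0.357830

topology: single-mesh involute geometry — m = 2.724, N = 13
pitch radius r_p = m·N/2 = 2.724·13/2 = 17.706000
base radius r_b = r_p·cos α = 17.706000·cos 19.333° = 16.707566
roll angle φ = 23.073° = 0.40269982 rad
x = r_b·(cos φ + φ·sin φ) = 18.007846
y = r_b·(sin φ − φ·cos φ) = 0.357830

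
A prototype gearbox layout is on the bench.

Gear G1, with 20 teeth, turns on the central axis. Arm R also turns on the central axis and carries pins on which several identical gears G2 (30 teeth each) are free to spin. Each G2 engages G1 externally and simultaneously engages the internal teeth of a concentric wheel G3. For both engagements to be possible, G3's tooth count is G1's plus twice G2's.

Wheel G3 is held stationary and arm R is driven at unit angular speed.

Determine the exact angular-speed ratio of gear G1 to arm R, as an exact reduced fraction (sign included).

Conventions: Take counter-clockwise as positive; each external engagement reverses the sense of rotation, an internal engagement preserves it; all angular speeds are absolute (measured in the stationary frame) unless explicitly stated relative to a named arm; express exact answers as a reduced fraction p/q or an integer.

5

recognized (axles ride arm R): planetary set, 20/30/80 teeth
ring teeth: 20 + 2·30 = 80
20(ω_sun−ω_arm) = −80(ω_ring−ω_arm),  ω_ring = 0, ω_arm = 1
ω_sun = 1 − (80/20)(0−1) = 5
ω_out/ω_in = 5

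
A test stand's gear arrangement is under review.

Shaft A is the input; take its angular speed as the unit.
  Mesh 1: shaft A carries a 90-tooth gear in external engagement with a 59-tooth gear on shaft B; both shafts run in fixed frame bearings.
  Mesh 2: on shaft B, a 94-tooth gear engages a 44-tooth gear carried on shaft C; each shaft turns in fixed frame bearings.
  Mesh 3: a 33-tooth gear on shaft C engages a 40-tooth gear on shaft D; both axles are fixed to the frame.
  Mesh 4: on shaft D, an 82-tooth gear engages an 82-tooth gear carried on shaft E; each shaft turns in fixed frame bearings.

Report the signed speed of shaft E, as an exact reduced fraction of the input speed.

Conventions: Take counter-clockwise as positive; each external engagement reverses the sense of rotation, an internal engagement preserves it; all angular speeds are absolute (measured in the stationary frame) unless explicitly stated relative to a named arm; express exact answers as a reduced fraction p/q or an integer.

4-mesh fixed-axis compound train (all bearings frame-fixed)
mesh 1 [90T→59T]: |ω|/ω_in = 1×90/59 = 90/59, sense flips to −
mesh 2 [94T→44T]: |ω|/ω_in = (90/59)×94/44 = 2115/649, sense flips to +
mesh 3 [33T→40T]: |ω|/ω_in = (2115/649)×33/40 = 1269/472, sense flips to −
mesh 4 [82T→82T]: |ω|/ω_in = (1269/472)×82/82 = 1269/472, sense flips to +
signed output speed (× input speed) = 1269/472

1269/472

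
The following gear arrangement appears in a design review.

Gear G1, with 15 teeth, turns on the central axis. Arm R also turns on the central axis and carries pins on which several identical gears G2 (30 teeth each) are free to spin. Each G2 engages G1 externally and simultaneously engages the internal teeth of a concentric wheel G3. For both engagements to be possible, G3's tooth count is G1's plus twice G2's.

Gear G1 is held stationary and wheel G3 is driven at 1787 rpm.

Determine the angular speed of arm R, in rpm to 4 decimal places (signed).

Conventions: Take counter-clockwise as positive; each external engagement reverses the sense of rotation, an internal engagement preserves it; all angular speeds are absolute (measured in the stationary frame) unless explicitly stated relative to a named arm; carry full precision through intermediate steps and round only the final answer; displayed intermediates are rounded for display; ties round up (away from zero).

topology: planetary set — G1 15T / G2 30T / G3 75T, arm = carrier (Willis)
normalise by the input: solve with ω_ring = 1, then scale by 1787 rpm
ring teeth: 15 + 2·30 = 75
15(ω_sun−ω_arm) = −75(ω_ring−ω_arm),  ω_sun = 0, ω_ring = 1
15(0−ω_arm) = −75(1−ω_arm)  ⇒  90·ω_arm = 75  ⇒  ω_arm = 5/6
scale: ω_arm = 5/6 × 1787 rpm = +1489.1667 rpm

+1489.1667 rpm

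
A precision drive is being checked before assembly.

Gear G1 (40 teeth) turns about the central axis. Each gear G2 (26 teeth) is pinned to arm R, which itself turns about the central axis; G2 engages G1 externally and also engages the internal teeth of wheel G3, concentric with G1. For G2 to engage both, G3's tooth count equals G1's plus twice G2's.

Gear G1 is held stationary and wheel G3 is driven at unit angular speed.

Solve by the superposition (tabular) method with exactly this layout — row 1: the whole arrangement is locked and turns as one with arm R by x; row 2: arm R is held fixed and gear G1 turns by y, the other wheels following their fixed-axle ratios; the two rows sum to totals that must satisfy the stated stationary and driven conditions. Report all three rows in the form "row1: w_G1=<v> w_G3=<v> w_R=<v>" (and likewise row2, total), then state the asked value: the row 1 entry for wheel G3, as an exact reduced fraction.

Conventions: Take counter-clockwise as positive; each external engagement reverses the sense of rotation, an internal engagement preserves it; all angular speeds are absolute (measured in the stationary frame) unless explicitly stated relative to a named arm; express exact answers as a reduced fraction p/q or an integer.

recognized (axles ride arm R): planetary set, 40/26/92 teeth
row 1 — lock + rotate with arm: ω_sun = ω_ring = ω_arm = x
row 2 — arm fixed, fixed-axis ratios: sun y, ring −(40/92)·y, arm 0
boundary: total ω_sun = x + y = 0 and total ω_ring = x − (40/92)·y = 1  ⇒  y = -23/33, x = 23/33
row 2 ring = −(40/92)·(-23/33) = 10/33
totals (row 1 + row 2): sun 23/33 + (-23/33) = 0, ring 23/33 + 10/33 = 1, arm 23/33 + 0 = 23/33
asked cell (row1, ring) = 23/33

row1: w_G1=23/33 w_G3=23/33 w_R=23/33
row2: w_G1=-23/33 w_G3=10/33 w_R=0
total: w_G1=0 w_G3=1 w_R=23/33
asked value: 23/33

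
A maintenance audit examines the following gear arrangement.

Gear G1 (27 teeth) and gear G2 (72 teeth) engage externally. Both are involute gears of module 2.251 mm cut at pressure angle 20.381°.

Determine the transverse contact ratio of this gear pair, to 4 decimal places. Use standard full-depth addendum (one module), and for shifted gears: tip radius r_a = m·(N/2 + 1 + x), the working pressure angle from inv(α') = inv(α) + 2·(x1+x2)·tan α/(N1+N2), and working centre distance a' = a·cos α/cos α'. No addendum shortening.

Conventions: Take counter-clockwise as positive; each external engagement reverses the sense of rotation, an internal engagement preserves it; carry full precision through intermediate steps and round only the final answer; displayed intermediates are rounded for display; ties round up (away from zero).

1.7017

recognized (one external pair, fixed centres): single-mesh tooth geometry, m = 2.251, N1 = 27, N2 = 72
base radii: r_b1 = 28.486105, r_b2 = 75.962946
tip radii: r_a1 = 32.639500, r_a2 = 83.287000
no profile shift: α' = α, a' = a
action lengths: √(r_a1²−r_b1²) = 15.933574, √(r_a2²−r_b2²) = 34.151943
base pitch p_b = π·m·cos α = 6.629018
CR = (15.933574 + 34.151943 − 111.424500·sin 20.38100°)/6.629018 = 1.701713
contact ratio ≈ 1.7017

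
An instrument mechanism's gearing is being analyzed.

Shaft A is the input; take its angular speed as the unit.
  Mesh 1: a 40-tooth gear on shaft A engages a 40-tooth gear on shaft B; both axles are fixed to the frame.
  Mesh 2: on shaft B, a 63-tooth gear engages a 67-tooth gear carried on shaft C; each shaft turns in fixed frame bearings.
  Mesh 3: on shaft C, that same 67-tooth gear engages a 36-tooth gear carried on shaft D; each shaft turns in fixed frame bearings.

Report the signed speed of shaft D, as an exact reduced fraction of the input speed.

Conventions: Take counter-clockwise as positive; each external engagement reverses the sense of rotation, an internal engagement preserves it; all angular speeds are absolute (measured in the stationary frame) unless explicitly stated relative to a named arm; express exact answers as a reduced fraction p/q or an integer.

3-mesh fixed-axis compound train (all bearings frame-fixed)
mesh 1 [40T→40T]: |ω|/ω_in = 1×40/40 = 1, sense flips to −
mesh 2 [63T→67T]: |ω|/ω_in = 1×63/67 = 63/67, sense flips to +
mesh 3 [67T→36T]: |ω|/ω_in = (63/67)×67/36 = 7/4, sense flips to −
signed output speed (× input speed) = -7/4

-7/4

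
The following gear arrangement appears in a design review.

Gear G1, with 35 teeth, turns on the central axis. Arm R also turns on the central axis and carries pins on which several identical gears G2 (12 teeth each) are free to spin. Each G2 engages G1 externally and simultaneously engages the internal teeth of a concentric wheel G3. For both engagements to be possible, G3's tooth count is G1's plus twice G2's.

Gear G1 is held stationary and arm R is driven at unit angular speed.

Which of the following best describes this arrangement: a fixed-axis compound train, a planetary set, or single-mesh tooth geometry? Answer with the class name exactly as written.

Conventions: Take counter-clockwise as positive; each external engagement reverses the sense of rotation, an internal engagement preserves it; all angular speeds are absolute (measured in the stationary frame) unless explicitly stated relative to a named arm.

class = planetary set [G3 = 35+2·12 = 59; Willis about the carrier]
classification: planetary set

planetary set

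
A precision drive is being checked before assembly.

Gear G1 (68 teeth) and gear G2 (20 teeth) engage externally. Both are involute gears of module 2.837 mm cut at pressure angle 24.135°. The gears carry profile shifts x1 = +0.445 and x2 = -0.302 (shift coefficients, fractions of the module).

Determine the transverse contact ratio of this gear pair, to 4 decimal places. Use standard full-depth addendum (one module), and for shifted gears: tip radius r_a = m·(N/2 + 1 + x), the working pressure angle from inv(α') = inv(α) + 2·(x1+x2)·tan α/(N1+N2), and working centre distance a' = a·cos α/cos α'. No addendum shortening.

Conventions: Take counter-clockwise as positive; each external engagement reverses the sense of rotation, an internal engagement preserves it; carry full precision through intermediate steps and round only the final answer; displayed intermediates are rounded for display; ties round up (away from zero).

1.5287

class = single-mesh tooth geometry [involute pair 68T × 20T, m = 2.837]
base radii: r_b1 = 88.026083, r_b2 = 25.890024
tip radii: r_a1 = 100.557465, r_a2 = 30.350226
inv(α') = inv(24.135°) + 2·(+0.445-0.302)·tan α/(68+20) = 0.02827588  ⇒  α' = 24.54276°
a' = a·cos α / cos α' = 124.8280·cos 24.135°/cos 24.54276° = 125.230486
action lengths: √(r_a1²−r_b1²) = 48.612885, √(r_a2²−r_b2²) = 15.838019
base pitch p_b = π·m·cos α = 8.133591
CR = (48.612885 + 15.838019 − 125.230486·sin 24.54276°)/8.133591 = 1.528678
contact ratio ≈ 1.5287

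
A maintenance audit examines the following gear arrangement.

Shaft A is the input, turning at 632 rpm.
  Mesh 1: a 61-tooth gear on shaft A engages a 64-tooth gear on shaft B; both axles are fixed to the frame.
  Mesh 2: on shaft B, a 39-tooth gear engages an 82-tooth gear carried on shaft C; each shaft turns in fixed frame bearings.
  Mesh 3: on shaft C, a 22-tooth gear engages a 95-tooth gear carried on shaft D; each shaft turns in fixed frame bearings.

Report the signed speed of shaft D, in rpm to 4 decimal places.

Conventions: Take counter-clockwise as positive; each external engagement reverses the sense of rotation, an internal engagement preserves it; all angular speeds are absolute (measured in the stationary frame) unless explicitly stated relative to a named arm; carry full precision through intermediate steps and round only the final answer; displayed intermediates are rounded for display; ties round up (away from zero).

recognized (4 fixed axles, 3 meshes): fixed-axis compound train
mesh 1 [61T→64T]: ω = 632.0000×61/64 = 602.3750 rpm, sense flips to −
mesh 2 [39T→82T]: ω = 602.3750×39/82 = 286.4954 rpm, sense flips to +
mesh 3 [22T→95T]: ω = 286.4954×22/95 = 66.3463 rpm, sense flips to −
signed output speed = -66.3463 rpm

-66.3463 rpm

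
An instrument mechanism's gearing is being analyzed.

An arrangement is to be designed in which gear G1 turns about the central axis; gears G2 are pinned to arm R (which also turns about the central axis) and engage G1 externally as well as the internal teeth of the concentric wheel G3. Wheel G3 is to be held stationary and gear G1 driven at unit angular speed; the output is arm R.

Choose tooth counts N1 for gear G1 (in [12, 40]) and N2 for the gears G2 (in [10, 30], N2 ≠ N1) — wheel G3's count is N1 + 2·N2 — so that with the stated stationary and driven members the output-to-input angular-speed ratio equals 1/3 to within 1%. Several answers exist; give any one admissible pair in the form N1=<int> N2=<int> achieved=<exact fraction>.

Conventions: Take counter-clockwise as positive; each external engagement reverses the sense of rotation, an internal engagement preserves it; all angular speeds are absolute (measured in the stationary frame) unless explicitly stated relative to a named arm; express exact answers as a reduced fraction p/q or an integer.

topology: planetary set — design target 1/3, arm = carrier (Willis)
Willis with ω_ring = 0: ω_arm/ω_sun = N1/(N1+N3); set equal to 1/3  ⇒  N3/N1 = 1/(1/3) − 1 = 2
N3 = N1 + 2·N2  ⇒  N2/N1 = (N3/N1 − 1)/2 = (2 − 1)/2 = 1/2
smallest multiple with N1 ≥ 12 and N2 ≥ 10: k = 10  ⇒  N1 = 10·2 = 20, N2 = 10·1 = 10 (N1 ≤ 40, N2 ≤ 30, N2 ≠ N1 ✓), N3 = 20 + 2·10 = 40
check: N1/(N1+N3) with N1 = 20, N3 = 40 gives 1/3; |achieved − target| = 0 ≤ 1/300 ✓

N1=20 N2=10 achieved=1/3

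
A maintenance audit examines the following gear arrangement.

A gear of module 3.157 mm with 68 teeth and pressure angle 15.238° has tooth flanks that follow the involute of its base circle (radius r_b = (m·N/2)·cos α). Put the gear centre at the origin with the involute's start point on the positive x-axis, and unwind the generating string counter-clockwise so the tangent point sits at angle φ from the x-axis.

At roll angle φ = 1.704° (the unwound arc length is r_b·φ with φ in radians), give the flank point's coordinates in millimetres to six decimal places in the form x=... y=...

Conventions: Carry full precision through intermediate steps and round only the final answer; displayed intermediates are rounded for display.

topology: single-mesh involute geometry — m = 3.157, N = 68
pitch radius r_p = m·N/2 = 3.157·68/2 = 107.338000
base radius r_b = r_p·cos α = 107.338000·cos 15.238° = 103.564253
roll angle φ = 1.704° = 0.02974041 rad
x = r_b·(cos φ + φ·sin φ) = 103.610043
y = r_b·(sin φ − φ·cos φ) = 0.000908

x=103.610043 y=0.000908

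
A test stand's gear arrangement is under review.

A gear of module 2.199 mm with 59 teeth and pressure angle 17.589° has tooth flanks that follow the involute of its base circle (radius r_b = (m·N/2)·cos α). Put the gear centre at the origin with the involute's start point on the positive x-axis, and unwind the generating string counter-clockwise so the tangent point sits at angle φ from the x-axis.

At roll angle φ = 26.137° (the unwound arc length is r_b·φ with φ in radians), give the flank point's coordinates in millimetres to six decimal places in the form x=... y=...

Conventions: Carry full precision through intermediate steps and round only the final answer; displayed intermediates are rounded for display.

class = single-mesh tooth geometry [base-circle involute, m = 2.199, 59T]
pitch radius r_p = m·N/2 = 2.199·59/2 = 64.870500
base radius r_b = r_p·cos α = 64.870500·cos 17.589° = 61.837720
roll angle φ = 26.137° = 0.45617671 rad
x = r_b·(cos φ + φ·sin φ) = 67.940966
y = r_b·(sin φ − φ·cos φ) = 1.916315

x=67.940966 y=1.916315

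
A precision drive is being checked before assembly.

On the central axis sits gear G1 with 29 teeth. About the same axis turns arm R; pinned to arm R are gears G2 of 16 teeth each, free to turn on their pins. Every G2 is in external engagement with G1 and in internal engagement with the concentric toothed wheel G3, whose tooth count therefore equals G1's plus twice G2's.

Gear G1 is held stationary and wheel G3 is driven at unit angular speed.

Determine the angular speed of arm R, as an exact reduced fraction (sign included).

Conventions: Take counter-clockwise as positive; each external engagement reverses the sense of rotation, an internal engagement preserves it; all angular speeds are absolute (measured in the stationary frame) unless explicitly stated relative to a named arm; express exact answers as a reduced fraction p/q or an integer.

61/90

topology: planetary set — G1 29T / G2 16T / G3 61T, arm = carrier (Willis)
ring teeth: 29 + 2·16 = 61
29(ω_sun−ω_arm) = −61(ω_ring−ω_arm),  ω_sun = 0, ω_ring = 1
29(0−ω_arm) = −61(1−ω_arm)  ⇒  90·ω_arm = 61  ⇒  ω_arm = 61/90
exact speed ratio = 61/90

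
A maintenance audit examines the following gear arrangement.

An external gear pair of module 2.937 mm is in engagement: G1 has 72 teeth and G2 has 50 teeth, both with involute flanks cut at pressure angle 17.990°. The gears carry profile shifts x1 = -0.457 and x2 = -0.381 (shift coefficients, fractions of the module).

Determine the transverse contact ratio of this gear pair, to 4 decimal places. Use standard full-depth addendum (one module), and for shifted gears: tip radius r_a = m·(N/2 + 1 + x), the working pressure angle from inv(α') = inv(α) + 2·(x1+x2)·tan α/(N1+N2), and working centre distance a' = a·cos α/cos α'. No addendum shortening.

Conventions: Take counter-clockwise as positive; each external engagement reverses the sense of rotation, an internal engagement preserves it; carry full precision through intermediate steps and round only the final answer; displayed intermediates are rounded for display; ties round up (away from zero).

2.2242

class = single-mesh tooth geometry [involute pair 72T × 50T, m = 2.937]
base radii: r_b1 = 100.562809, r_b2 = 69.835284
tip radii: r_a1 = 107.326791, r_a2 = 75.243003
inv(α') = inv(17.990°) + 2·(-0.457-0.381)·tan α/(72+50) = 0.00628102  ⇒  α' = 15.10395°
a' = a·cos α / cos α' = 179.1570·cos 17.990°/cos 15.10395° = 176.495179
action lengths: √(r_a1²−r_b1²) = 37.498821, √(r_a2²−r_b2²) = 28.009688
base pitch p_b = π·m·cos α = 8.775761
CR = (37.498821 + 28.009688 − 176.495179·sin 15.10395°)/8.775761 = 2.224190
contact ratio ≈ 2.2242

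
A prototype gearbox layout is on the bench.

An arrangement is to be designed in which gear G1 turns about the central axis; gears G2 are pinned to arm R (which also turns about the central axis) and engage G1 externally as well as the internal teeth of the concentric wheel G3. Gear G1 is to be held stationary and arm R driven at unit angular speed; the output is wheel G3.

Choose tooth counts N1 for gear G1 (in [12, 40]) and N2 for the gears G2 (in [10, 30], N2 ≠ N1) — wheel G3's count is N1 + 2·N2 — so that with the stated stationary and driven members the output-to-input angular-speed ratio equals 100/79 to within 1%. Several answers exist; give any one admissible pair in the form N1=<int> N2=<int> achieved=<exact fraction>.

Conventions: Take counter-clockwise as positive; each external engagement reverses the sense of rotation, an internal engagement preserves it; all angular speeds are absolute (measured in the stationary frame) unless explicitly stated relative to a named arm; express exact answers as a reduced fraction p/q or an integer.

class = planetary set [ratio 100/79 wanted; Willis about the carrier]
Willis with ω_sun = 0: ω_ring/ω_arm = (N1+N3)/N3; set equal to 100/79  ⇒  N3/N1 = 1/(100/79 − 1) = 79/21
N3 = N1 + 2·N2  ⇒  N2/N1 = (N3/N1 − 1)/2 = (79/21 − 1)/2 = 29/21
smallest multiple with N1 ≥ 12 and N2 ≥ 10: k = 1  ⇒  N1 = 1·21 = 21, N2 = 1·29 = 29 (N1 ≤ 40, N2 ≤ 30, N2 ≠ N1 ✓), N3 = 21 + 2·29 = 79
check: (N1+N3)/N3 with N1 = 21, N3 = 79 gives 100/79; |achieved − target| = 0 ≤ 1/79 ✓

N1=21 N2=29 achieved=100/79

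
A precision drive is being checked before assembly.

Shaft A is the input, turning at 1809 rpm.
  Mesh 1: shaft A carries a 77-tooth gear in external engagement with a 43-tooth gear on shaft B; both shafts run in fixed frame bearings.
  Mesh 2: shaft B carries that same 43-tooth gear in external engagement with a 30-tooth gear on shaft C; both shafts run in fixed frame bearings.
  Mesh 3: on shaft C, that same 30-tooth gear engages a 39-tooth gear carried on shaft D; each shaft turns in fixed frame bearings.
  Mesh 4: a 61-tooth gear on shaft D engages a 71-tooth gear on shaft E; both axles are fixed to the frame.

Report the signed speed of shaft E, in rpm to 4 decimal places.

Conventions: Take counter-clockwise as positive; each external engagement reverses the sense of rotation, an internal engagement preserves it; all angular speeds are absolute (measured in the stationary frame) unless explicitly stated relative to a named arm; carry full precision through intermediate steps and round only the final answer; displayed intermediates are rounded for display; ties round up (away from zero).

+3068.5710 rpm

recognized (5 fixed axles, 4 meshes): fixed-axis compound train
mesh 1 [77T→43T]: ω = 1809.0000×77/43 = 3239.3721 rpm, sense flips to −
mesh 2 [43T→30T]: ω = 3239.3721×43/30 = 4643.1000 rpm, sense flips to +
mesh 3 [30T→39T]: ω = 4643.1000×30/39 = 3571.6154 rpm, sense flips to −
mesh 4 [61T→71T]: ω = 3571.6154×61/71 = 3068.5710 rpm, sense flips to +
signed output speed = +3068.5710 rpm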